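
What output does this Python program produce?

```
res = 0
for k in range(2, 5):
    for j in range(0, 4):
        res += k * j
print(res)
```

54

k=2,j=0: res = 0+0 = 0
k=2,j=1: res = 0+2 = 2
k=2,j=2: res = 2+4 = 6
k=2,j=3: res = 6+6 = 12
k=3,j=0: res = 12+0 = 12
k=3,j=1: res = 12+3 = 15
k=3,j=2: res = 15+6 = 21
k=3,j=3: res = 21+9 = 30
k=4,j=0: res = 30+0 = 30
k=4,j=1: res = 30+4 = 34
k=4,j=2: res = 34+8 = 42
k=4,j=3: res = 42+12 = 54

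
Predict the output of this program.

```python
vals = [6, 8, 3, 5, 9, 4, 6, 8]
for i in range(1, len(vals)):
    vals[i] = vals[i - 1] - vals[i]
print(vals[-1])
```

i=1: vals[1] = 6-8 = -2 → [6, -2, 3, 5, 9, 4, 6, 8]
i=2: vals[2] = (-2)-3 = -5 → [6, -2, -5, 5, 9, 4, 6, 8]
i=3: vals[3] = (-5)-5 = -10 → [6, -2, -5, -10, 9, 4, 6, 8]
i=4: vals[4] = (-10)-9 = -19 → [6, -2, -5, -10, -19, 4, 6, 8]
i=5: vals[5] = (-19)-4 = -23 → [6, -2, -5, -10, -19, -23, 6, 8]
i=6: vals[6] = (-23)-6 = -29 → [6, -2, -5, -10, -19, -23, -29, 8]
i=7: vals[7] = (-29)-8 = -37 → [6, -2, -5, -10, -19, -23, -29, -37]

-37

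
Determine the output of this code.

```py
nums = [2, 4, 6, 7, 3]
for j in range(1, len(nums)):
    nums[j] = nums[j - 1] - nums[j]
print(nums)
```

j=1: nums[1] = 2-4 = -2 → [2, -2, 6, 7, 3]
j=2: nums[2] = (-2)-6 = -8 → [2, -2, -8, 7, 3]
j=3: nums[3] = (-8)-7 = -15 → [2, -2, -8, -15, 3]
j=4: nums[4] = (-15)-3 = -18 → [2, -2, -8, -15, -18]

[2, -2, -8, -15, -18]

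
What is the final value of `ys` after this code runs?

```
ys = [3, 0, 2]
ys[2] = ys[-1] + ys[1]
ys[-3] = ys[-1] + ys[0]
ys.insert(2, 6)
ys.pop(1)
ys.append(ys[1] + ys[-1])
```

ys[2] = ys[-1]+ys[1] = 2+0 = 2 → [3, 0, 2]
ys[-3] = ys[-1]+ys[0] = 2+3 = 5 → [5, 0, 2]
insert 6 at 2 → [5, 0, 6, 2]
pop(1) removes 0 → [5, 6, 2]
append ys[1]+ys[-1] = 6+2 = 8 → [5, 6, 2, 8]

[5, 6, 2, 8]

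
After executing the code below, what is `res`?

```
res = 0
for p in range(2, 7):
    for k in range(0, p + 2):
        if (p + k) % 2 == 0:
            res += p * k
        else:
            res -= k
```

110

p=2,k=0: even sum, res = 0+0 = 0
p=2,k=1: odd sum, res = 0-1 = -1
p=2,k=2: even sum, res = (-1)+4 = 3
p=2,k=3: odd sum, res = 3-3 = 0
p=3,k=0: odd sum, res = 0-0 = 0
p=3,k=1: even sum, res = 0+3 = 3
p=3,k=2: odd sum, res = 3-2 = 1
p=3,k=3: even sum, res = 1+9 = 10
p=3,k=4: odd sum, res = 10-4 = 6
p=4,k=0: even sum, res = 6+0 = 6
p=4,k=1: odd sum, res = 6-1 = 5
p=4,k=2: even sum, res = 5+8 = 13
p=4,k=3: odd sum, res = 13-3 = 10
p=4,k=4: even sum, res = 10+16 = 26
p=4,k=5: odd sum, res = 26-5 = 21
p=5,k=0: odd sum, res = 21-0 = 21
p=5,k=1: even sum, res = 21+5 = 26
p=5,k=2: odd sum, res = 26-2 = 24
p=5,k=3: even sum, res = 24+15 = 39
p=5,k=4: odd sum, res = 39-4 = 35
p=5,k=5: even sum, res = 35+25 = 60
p=5,k=6: odd sum, res = 60-6 = 54
p=6,k=0: even sum, res = 54+0 = 54
p=6,k=1: odd sum, res = 54-1 = 53
p=6,k=2: even sum, res = 53+12 = 65
p=6,k=3: odd sum, res = 65-3 = 62
p=6,k=4: even sum, res = 62+24 = 86
p=6,k=5: odd sum, res = 86-5 = 81
p=6,k=6: even sum, res = 81+36 = 117
p=6,k=7: odd sum, res = 117-7 = 110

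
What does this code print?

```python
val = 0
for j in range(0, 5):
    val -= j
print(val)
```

j=0: val = 0-0 = 0
j=1: val = 0-1 = -1
j=2: val = (-1)-2 = -3
j=3: val = (-3)-3 = -6
j=4: val = (-6)-4 = -10

-10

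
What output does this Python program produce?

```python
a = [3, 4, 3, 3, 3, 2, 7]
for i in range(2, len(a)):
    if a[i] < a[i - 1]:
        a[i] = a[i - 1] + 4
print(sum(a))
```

87

i=2: 3<4, a[2] = 4+4 = 8 → [3, 4, 8, 3, 3, 2, 7]
i=3: 3<8, a[3] = 8+4 = 12 → [3, 4, 8, 12, 3, 2, 7]
i=4: 3<12, a[4] = 12+4 = 16 → [3, 4, 8, 12, 16, 2, 7]
i=5: 2<16, a[5] = 16+4 = 20 → [3, 4, 8, 12, 16, 20, 7]
i=6: 7<20, a[6] = 20+4 = 24 → [3, 4, 8, 12, 16, 20, 24]
sum = 87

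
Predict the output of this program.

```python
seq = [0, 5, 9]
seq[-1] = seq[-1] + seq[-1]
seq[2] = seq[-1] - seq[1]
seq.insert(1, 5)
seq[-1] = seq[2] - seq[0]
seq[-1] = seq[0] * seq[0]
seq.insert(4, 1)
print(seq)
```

seq[-1] = seq[-1]+seq[-1] = 9+9 = 18 → [0, 5, 18]
seq[2] = seq[-1]-seq[1] = 18-5 = 13 → [0, 5, 13]
insert 5 at 1 → [0, 5, 5, 13]
seq[-1] = seq[2]-seq[0] = 5-0 = 5 → [0, 5, 5, 5]
seq[-1] = seq[0]*seq[0] = 0*0 = 0 → [0, 5, 5, 0]
insert 1 at 4 → [0, 5, 5, 0, 1]

[0, 5, 5, 0, 1]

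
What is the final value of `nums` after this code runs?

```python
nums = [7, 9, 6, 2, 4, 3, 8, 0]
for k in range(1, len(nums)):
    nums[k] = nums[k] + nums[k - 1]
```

k=1: nums[1] = 9+7 = 16 → [7, 16, 6, 2, 4, 3, 8, 0]
k=2: nums[2] = 6+16 = 22 → [7, 16, 22, 2, 4, 3, 8, 0]
k=3: nums[3] = 2+22 = 24 → [7, 16, 22, 24, 4, 3, 8, 0]
k=4: nums[4] = 4+24 = 28 → [7, 16, 22, 24, 28, 3, 8, 0]
k=5: nums[5] = 3+28 = 31 → [7, 16, 22, 24, 28, 31, 8, 0]
k=6: nums[6] = 8+31 = 39 → [7, 16, 22, 24, 28, 31, 39, 0]
k=7: nums[7] = 0+39 = 39 → [7, 16, 22, 24, 28, 31, 39, 39]

[7, 16, 22, 24, 28, 31, 39, 39]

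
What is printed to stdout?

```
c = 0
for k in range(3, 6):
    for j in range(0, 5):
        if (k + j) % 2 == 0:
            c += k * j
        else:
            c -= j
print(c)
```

40

k=3,j=0: odd sum, c = 0-0 = 0
k=3,j=1: even sum, c = 0+3 = 3
k=3,j=2: odd sum, c = 3-2 = 1
k=3,j=3: even sum, c = 1+9 = 10
k=3,j=4: odd sum, c = 10-4 = 6
k=4,j=0: even sum, c = 6+0 = 6
k=4,j=1: odd sum, c = 6-1 = 5
k=4,j=2: even sum, c = 5+8 = 13
k=4,j=3: odd sum, c = 13-3 = 10
k=4,j=4: even sum, c = 10+16 = 26
k=5,j=0: odd sum, c = 26-0 = 26
k=5,j=1: even sum, c = 26+5 = 31
k=5,j=2: odd sum, c = 31-2 = 29
k=5,j=3: even sum, c = 29+15 = 44
k=5,j=4: odd sum, c = 44-4 = 40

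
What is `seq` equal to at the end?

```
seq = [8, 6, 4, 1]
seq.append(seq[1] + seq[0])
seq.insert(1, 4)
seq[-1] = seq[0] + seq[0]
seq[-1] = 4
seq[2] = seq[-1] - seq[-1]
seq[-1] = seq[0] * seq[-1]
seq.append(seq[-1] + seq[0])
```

append seq[1]+seq[0] = 6+8 = 14 → [8, 6, 4, 1, 14]
insert 4 at 1 → [8, 4, 6, 4, 1, 14]
seq[-1] = seq[0]+seq[0] = 8+8 = 16 → [8, 4, 6, 4, 1, 16]
seq[-1] = 4 → [8, 4, 6, 4, 1, 4]
seq[2] = seq[-1]-seq[-1] = 4-4 = 0 → [8, 4, 0, 4, 1, 4]
seq[-1] = seq[0]*seq[-1] = 8*4 = 32 → [8, 4, 0, 4, 1, 32]
append seq[-1]+seq[0] = 32+8 = 40 → [8, 4, 0, 4, 1, 32, 40]

[8, 4, 0, 4, 1, 32, 40]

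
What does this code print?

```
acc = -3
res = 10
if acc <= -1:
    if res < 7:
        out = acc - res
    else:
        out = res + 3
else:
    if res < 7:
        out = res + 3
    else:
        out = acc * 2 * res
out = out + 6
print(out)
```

acc=-3, res=10
acc <= -1 is True; res < 7 is False
→ out = res + 3 = 13
out = 13+6 = 19

19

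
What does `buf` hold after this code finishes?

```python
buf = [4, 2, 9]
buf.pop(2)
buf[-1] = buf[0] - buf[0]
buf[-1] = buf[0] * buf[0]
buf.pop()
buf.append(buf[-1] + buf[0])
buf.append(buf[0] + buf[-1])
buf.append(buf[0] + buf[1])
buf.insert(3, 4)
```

pop(2) removes 9 → [4, 2]
buf[-1] = buf[0]-buf[0] = 4-4 = 0 → [4, 0]
buf[-1] = buf[0]*buf[0] = 4*4 = 16 → [4, 16]
pop() removes 16 → [4]
append buf[-1]+buf[0] = 4+4 = 8 → [4, 8]
append buf[0]+buf[-1] = 4+8 = 12 → [4, 8, 12]
append buf[0]+buf[1] = 4+8 = 12 → [4, 8, 12, 12]
insert 4 at 3 → [4, 8, 12, 4, 12]

[4, 8, 12, 4, 12]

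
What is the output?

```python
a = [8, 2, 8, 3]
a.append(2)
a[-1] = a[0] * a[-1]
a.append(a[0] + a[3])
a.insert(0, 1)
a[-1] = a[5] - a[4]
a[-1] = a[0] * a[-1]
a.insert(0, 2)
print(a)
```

[2, 1, 8, 2, 8, 3, 16, 13]

append 2 → [8, 2, 8, 3, 2]
a[-1] = a[0]*a[-1] = 8*2 = 16 → [8, 2, 8, 3, 16]
append a[0]+a[3] = 8+3 = 11 → [8, 2, 8, 3, 16, 11]
insert 1 at 0 → [1, 8, 2, 8, 3, 16, 11]
a[-1] = a[5]-a[4] = 16-3 = 13 → [1, 8, 2, 8, 3, 16, 13]
a[-1] = a[0]*a[-1] = 1*13 = 13 → [1, 8, 2, 8, 3, 16, 13]
insert 2 at 0 → [2, 1, 8, 2, 8, 3, 16, 13]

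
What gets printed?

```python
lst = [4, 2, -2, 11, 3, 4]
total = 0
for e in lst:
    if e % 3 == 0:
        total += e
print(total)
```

3

e=4: not %3==0
e=2: not %3==0
e=-2: not %3==0
e=11: not %3==0
e=3: %3==0, total = 0+3 = 3
e=4: not %3==0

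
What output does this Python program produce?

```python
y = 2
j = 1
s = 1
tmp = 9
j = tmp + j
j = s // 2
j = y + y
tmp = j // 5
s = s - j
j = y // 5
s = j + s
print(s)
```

j = 9+1 = 10
j = 1//2 = 0
j = 2+2 = 4
tmp = 4//5 = 0
s = 1-4 = -3
j = 2//5 = 0
s = 0+(-3) = -3

-3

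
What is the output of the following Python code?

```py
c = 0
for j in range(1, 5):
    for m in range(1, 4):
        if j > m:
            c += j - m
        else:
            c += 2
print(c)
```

j=1,m=1: not 1>1, c = 0+2 = 2
j=1,m=2: not 1>2, c = 2+2 = 4
j=1,m=3: not 1>3, c = 4+2 = 6
j=2,m=1: 2>1, c = 6+1 = 7
j=2,m=2: not 2>2, c = 7+2 = 9
j=2,m=3: not 2>3, c = 9+2 = 11
j=3,m=1: 3>1, c = 11+2 = 13
j=3,m=2: 3>2, c = 13+1 = 14
j=3,m=3: not 3>3, c = 14+2 = 16
j=4,m=1: 4>1, c = 16+3 = 19
j=4,m=2: 4>2, c = 19+2 = 21
j=4,m=3: 4>3, c = 21+1 = 22

22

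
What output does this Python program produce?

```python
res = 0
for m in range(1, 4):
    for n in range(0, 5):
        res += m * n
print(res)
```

60

m=1,n=0: res = 0+0 = 0
m=1,n=1: res = 0+1 = 1
m=1,n=2: res = 1+2 = 3
m=1,n=3: res = 3+3 = 6
m=1,n=4: res = 6+4 = 10
m=2,n=0: res = 10+0 = 10
m=2,n=1: res = 10+2 = 12
m=2,n=2: res = 12+4 = 16
m=2,n=3: res = 16+6 = 22
m=2,n=4: res = 22+8 = 30
m=3,n=0: res = 30+0 = 30
m=3,n=1: res = 30+3 = 33
m=3,n=2: res = 33+6 = 39
m=3,n=3: res = 39+9 = 48
m=3,n=4: res = 48+12 = 60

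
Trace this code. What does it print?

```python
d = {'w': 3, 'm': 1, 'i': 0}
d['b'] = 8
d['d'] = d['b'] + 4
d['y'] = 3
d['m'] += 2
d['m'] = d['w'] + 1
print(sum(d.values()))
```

30

d['b'] = 8 → {'w': 3, 'm': 1, 'i': 0, 'b': 8}
d['d'] = d['b']+4 = 12 → {'w': 3, 'm': 1, 'i': 0, 'b': 8, 'd': 12}
d['y'] = 3 → {'w': 3, 'm': 1, 'i': 0, 'b': 8, 'd': 12, 'y': 3}
d['m'] = 1+2 = 3 → {'w': 3, 'm': 3, 'i': 0, 'b': 8, 'd': 12, 'y': 3}
d['m'] = d['w']+1 = 4 → {'w': 3, 'm': 4, 'i': 0, 'b': 8, 'd': 12, 'y': 3}
sum of values = 30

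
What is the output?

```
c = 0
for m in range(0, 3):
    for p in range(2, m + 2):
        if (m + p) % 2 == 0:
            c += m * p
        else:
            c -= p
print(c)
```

m=1,p=2: odd sum, c = 0-2 = -2
m=2,p=2: even sum, c = (-2)+4 = 2
m=2,p=3: odd sum, c = 2-3 = -1

-1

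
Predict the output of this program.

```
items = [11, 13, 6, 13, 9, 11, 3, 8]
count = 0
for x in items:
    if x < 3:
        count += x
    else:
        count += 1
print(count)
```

x=11: not <3, count = 0+1 = 1
x=13: not <3, count = 1+1 = 2
x=6: not <3, count = 2+1 = 3
x=13: not <3, count = 3+1 = 4
x=9: not <3, count = 4+1 = 5
x=11: not <3, count = 5+1 = 6
x=3: not <3, count = 6+1 = 7
x=8: not <3, count = 7+1 = 8

8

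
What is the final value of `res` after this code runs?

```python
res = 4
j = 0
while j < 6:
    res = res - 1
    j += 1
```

j=0: res = 4-1 = 3
j=1: res = 3-1 = 2
j=2: res = 2-1 = 1
j=3: res = 1-1 = 0
j=4: res = 0-1 = -1
j=5: res = (-1)-1 = -2

-2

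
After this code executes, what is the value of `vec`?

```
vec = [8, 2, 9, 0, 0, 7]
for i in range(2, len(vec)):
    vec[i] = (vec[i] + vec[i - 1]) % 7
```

[8, 2, 4, 4, 4, 4]

i=2: vec[2] = (9+2)%7 = 4 → [8, 2, 4, 0, 0, 7]
i=3: vec[3] = (0+4)%7 = 4 → [8, 2, 4, 4, 0, 7]
i=4: vec[4] = (0+4)%7 = 4 → [8, 2, 4, 4, 4, 7]
i=5: vec[5] = (7+4)%7 = 4 → [8, 2, 4, 4, 4, 4]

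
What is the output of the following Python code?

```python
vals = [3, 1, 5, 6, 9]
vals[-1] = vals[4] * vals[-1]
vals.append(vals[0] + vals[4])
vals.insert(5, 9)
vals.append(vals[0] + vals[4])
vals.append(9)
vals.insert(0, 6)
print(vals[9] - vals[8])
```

-75

vals[-1] = vals[4]*vals[-1] = 9*9 = 81 → [3, 1, 5, 6, 81]
append vals[0]+vals[4] = 3+81 = 84 → [3, 1, 5, 6, 81, 84]
insert 9 at 5 → [3, 1, 5, 6, 81, 9, 84]
append vals[0]+vals[4] = 3+81 = 84 → [3, 1, 5, 6, 81, 9, 84, 84]
append 9 → [3, 1, 5, 6, 81, 9, 84, 84, 9]
insert 6 at 0 → [6, 3, 1, 5, 6, 81, 9, 84, 84, 9]
vals[9]-vals[8] = 9-84 = -75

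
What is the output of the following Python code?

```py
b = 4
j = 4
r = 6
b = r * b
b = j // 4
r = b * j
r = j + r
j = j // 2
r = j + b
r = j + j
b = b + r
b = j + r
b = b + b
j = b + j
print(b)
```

b = 6*4 = 24
b = 4//4 = 1
r = 1*4 = 4
r = 4+4 = 8
j = 4//2 = 2
r = 2+1 = 3
r = 2+2 = 4
b = 1+4 = 5
b = 2+4 = 6
b = 6+6 = 12
j = 12+2 = 14

12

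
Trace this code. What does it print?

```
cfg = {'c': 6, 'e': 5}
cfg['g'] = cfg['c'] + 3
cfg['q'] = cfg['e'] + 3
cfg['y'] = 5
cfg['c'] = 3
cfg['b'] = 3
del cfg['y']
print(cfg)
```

cfg['g'] = cfg['c']+3 = 9 → {'c': 6, 'e': 5, 'g': 9}
cfg['q'] = cfg['e']+3 = 8 → {'c': 6, 'e': 5, 'g': 9, 'q': 8}
cfg['y'] = 5 → {'c': 6, 'e': 5, 'g': 9, 'q': 8, 'y': 5}
cfg['c'] = 3 → {'c': 3, 'e': 5, 'g': 9, 'q': 8, 'y': 5}
cfg['b'] = 3 → {'c': 3, 'e': 5, 'g': 9, 'q': 8, 'y': 5, 'b': 3}
del 'y' → {'c': 3, 'e': 5, 'g': 9, 'q': 8, 'b': 3}

{'c': 3, 'e': 5, 'g': 9, 'q': 8, 'b': 3}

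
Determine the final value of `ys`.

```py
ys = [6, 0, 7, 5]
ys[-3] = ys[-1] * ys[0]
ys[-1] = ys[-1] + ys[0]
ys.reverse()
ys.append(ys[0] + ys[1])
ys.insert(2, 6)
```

ys[-3] = ys[-1]*ys[0] = 5*6 = 30 → [6, 30, 7, 5]
ys[-1] = ys[-1]+ys[0] = 5+6 = 11 → [6, 30, 7, 11]
reverse → [11, 7, 30, 6]
append ys[0]+ys[1] = 11+7 = 18 → [11, 7, 30, 6, 18]
insert 6 at 2 → [11, 7, 6, 30, 6, 18]

[11, 7, 6, 30, 6, 18]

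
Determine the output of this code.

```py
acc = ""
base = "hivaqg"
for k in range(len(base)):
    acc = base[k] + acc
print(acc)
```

gqavih

k=0: prepend 'h' → 'h'
k=1: prepend 'i' → 'ih'
k=2: prepend 'v' → 'vih'
k=3: prepend 'a' → 'avih'
k=4: prepend 'q' → 'qavih'
k=5: prepend 'g' → 'gqavih'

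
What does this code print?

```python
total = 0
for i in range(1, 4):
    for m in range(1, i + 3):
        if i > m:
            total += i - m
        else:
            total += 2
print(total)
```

i=1,m=1: not 1>1, total = 0+2 = 2
i=1,m=2: not 1>2, total = 2+2 = 4
i=1,m=3: not 1>3, total = 4+2 = 6
i=2,m=1: 2>1, total = 6+1 = 7
i=2,m=2: not 2>2, total = 7+2 = 9
i=2,m=3: not 2>3, total = 9+2 = 11
i=2,m=4: not 2>4, total = 11+2 = 13
i=3,m=1: 3>1, total = 13+2 = 15
i=3,m=2: 3>2, total = 15+1 = 16
i=3,m=3: not 3>3, total = 16+2 = 18
i=3,m=4: not 3>4, total = 18+2 = 20
i=3,m=5: not 3>5, total = 20+2 = 22

22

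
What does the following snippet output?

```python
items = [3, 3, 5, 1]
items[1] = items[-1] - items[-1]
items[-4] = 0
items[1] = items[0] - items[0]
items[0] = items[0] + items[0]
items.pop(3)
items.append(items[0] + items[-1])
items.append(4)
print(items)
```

[0, 0, 5, 5, 4]

items[1] = items[-1]-items[-1] = 1-1 = 0 → [3, 0, 5, 1]
items[-4] = 0 → [0, 0, 5, 1]
items[1] = items[0]-items[0] = 0-0 = 0 → [0, 0, 5, 1]
items[0] = items[0]+items[0] = 0+0 = 0 → [0, 0, 5, 1]
pop(3) removes 1 → [0, 0, 5]
append items[0]+items[-1] = 0+5 = 5 → [0, 0, 5, 5]
append 4 → [0, 0, 5, 5, 4]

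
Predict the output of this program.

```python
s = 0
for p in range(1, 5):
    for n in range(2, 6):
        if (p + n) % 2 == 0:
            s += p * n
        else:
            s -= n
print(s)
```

40

p=1,n=2: odd sum, s = 0-2 = -2
p=1,n=3: even sum, s = (-2)+3 = 1
p=1,n=4: odd sum, s = 1-4 = -3
p=1,n=5: even sum, s = (-3)+5 = 2
p=2,n=2: even sum, s = 2+4 = 6
p=2,n=3: odd sum, s = 6-3 = 3
p=2,n=4: even sum, s = 3+8 = 11
p=2,n=5: odd sum, s = 11-5 = 6
p=3,n=2: odd sum, s = 6-2 = 4
p=3,n=3: even sum, s = 4+9 = 13
p=3,n=4: odd sum, s = 13-4 = 9
p=3,n=5: even sum, s = 9+15 = 24
p=4,n=2: even sum, s = 24+8 = 32
p=4,n=3: odd sum, s = 32-3 = 29
p=4,n=4: even sum, s = 29+16 = 45
p=4,n=5: odd sum, s = 45-5 = 40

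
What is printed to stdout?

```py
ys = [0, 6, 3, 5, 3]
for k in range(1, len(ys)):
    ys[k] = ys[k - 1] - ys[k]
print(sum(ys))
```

k=1: ys[1] = 0-6 = -6 → [0, -6, 3, 5, 3]
k=2: ys[2] = (-6)-3 = -9 → [0, -6, -9, 5, 3]
k=3: ys[3] = (-9)-5 = -14 → [0, -6, -9, -14, 3]
k=4: ys[4] = (-14)-3 = -17 → [0, -6, -9, -14, -17]
sum = -46

-46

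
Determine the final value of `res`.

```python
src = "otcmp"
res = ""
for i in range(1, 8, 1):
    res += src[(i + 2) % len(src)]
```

'mpotcmp'

i=1: add src[3]='m' → 'm'
i=2: add src[4]='p' → 'mp'
i=3: add src[0]='o' → 'mpo'
i=4: add src[1]='t' → 'mpot'
i=5: add src[2]='c' → 'mpotc'
i=6: add src[3]='m' → 'mpotcm'
i=7: add src[4]='p' → 'mpotcmp'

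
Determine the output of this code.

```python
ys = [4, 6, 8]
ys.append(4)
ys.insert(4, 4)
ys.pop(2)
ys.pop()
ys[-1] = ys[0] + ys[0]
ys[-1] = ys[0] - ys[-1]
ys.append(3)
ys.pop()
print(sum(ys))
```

6

append 4 → [4, 6, 8, 4]
insert 4 at 4 → [4, 6, 8, 4, 4]
pop(2) removes 8 → [4, 6, 4, 4]
pop() removes 4 → [4, 6, 4]
ys[-1] = ys[0]+ys[0] = 4+4 = 8 → [4, 6, 8]
ys[-1] = ys[0]-ys[-1] = 4-8 = -4 → [4, 6, -4]
append 3 → [4, 6, -4, 3]
pop() removes 3 → [4, 6, -4]
sum = 6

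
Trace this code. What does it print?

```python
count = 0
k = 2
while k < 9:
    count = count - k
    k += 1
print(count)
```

-35

k=2: count = 0-2 = -2
k=3: count = (-2)-3 = -5
k=4: count = (-5)-4 = -9
k=5: count = (-9)-5 = -14
k=6: count = (-14)-6 = -20
k=7: count = (-20)-7 = -27
k=8: count = (-27)-8 = -35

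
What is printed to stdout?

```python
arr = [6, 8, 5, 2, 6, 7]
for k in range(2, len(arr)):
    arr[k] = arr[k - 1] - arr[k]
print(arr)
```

k=2: arr[2] = 8-5 = 3 → [6, 8, 3, 2, 6, 7]
k=3: arr[3] = 3-2 = 1 → [6, 8, 3, 1, 6, 7]
k=4: arr[4] = 1-6 = -5 → [6, 8, 3, 1, -5, 7]
k=5: arr[5] = (-5)-7 = -12 → [6, 8, 3, 1, -5, -12]

[6, 8, 3, 1, -5, -12]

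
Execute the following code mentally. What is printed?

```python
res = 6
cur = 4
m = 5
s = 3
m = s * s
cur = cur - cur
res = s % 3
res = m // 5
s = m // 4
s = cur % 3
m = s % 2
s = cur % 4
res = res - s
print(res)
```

1

m = 3*3 = 9
cur = 4-4 = 0
res = 3%3 = 0
res = 9//5 = 1
s = 9//4 = 2
s = 0%3 = 0
m = 0%2 = 0
s = 0%4 = 0
res = 1-0 = 1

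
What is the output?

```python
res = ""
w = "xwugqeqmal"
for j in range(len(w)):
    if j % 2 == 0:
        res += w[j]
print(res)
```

xuqqa

j=0: add 'x' → 'x'
j=1: skip
j=2: add 'u' → 'xu'
j=3: skip
j=4: add 'q' → 'xuq'
j=5: skip
j=6: add 'q' → 'xuqq'
j=7: skip
j=8: add 'a' → 'xuqqa'
j=9: skip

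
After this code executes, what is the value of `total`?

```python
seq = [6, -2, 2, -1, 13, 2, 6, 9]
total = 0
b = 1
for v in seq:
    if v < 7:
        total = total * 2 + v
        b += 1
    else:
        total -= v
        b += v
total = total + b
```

150

v=6: <7, total = 0*2+6 = 6; b=2
v=-2: <7, total = 6*2+(-2) = 10; b=3
v=2: <7, total = 10*2+2 = 22; b=4
v=-1: <7, total = 22*2+(-1) = 43; b=5
v=13: not <7, total = 43-13 = 30; b=18
v=2: <7, total = 30*2+2 = 62; b=19
v=6: <7, total = 62*2+6 = 130; b=20
v=9: not <7, total = 130-9 = 121; b=29
total+b = 121+29 = 150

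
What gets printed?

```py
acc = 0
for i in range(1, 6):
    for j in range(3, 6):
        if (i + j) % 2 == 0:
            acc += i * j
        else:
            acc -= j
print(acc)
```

68

i=1,j=3: even sum, acc = 0+3 = 3
i=1,j=4: odd sum, acc = 3-4 = -1
i=1,j=5: even sum, acc = (-1)+5 = 4
i=2,j=3: odd sum, acc = 4-3 = 1
i=2,j=4: even sum, acc = 1+8 = 9
i=2,j=5: odd sum, acc = 9-5 = 4
i=3,j=3: even sum, acc = 4+9 = 13
i=3,j=4: odd sum, acc = 13-4 = 9
i=3,j=5: even sum, acc = 9+15 = 24
i=4,j=3: odd sum, acc = 24-3 = 21
i=4,j=4: even sum, acc = 21+16 = 37
i=4,j=5: odd sum, acc = 37-5 = 32
i=5,j=3: even sum, acc = 32+15 = 47
i=5,j=4: odd sum, acc = 47-4 = 43
i=5,j=5: even sum, acc = 43+25 = 68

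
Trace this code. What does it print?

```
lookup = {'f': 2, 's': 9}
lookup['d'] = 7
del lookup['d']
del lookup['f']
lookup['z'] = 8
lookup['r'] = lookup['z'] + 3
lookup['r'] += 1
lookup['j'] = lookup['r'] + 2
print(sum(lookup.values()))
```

43

lookup['d'] = 7 → {'f': 2, 's': 9, 'd': 7}
del 'd' → {'f': 2, 's': 9}
del 'f' → {'s': 9}
lookup['z'] = 8 → {'s': 9, 'z': 8}
lookup['r'] = lookup['z']+3 = 11 → {'s': 9, 'z': 8, 'r': 11}
lookup['r'] = 11+1 = 12 → {'s': 9, 'z': 8, 'r': 12}
lookup['j'] = lookup['r']+2 = 14 → {'s': 9, 'z': 8, 'r': 12, 'j': 14}
sum of values = 43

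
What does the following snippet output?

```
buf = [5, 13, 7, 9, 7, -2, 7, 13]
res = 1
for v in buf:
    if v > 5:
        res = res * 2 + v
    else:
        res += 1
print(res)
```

v=5: not >5, res = 1+1 = 2
v=13: >5, res = 2*2+13 = 17
v=7: >5, res = 17*2+7 = 41
v=9: >5, res = 41*2+9 = 91
v=7: >5, res = 91*2+7 = 189
v=-2: not >5, res = 189+1 = 190
v=7: >5, res = 190*2+7 = 387
v=13: >5, res = 387*2+13 = 787

787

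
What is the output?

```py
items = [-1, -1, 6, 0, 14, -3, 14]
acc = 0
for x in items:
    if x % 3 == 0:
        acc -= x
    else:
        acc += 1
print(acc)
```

1

x=-1: not %3==0, acc = 0+1 = 1
x=-1: not %3==0, acc = 1+1 = 2
x=6: %3==0, acc = 2-6 = -4
x=0: %3==0, acc = (-4)-0 = -4
x=14: not %3==0, acc = (-4)+1 = -3
x=-3: %3==0, acc = (-3)-(-3) = 0
x=14: not %3==0, acc = 0+1 = 1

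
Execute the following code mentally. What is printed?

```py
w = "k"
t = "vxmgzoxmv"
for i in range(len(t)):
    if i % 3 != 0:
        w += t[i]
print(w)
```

i=0: skip
i=1: add 'x' → 'kx'
i=2: add 'm' → 'kxm'
i=3: skip
i=4: add 'z' → 'kxmz'
i=5: add 'o' → 'kxmzo'
i=6: skip
i=7: add 'm' → 'kxmzom'
i=8: add 'v' → 'kxmzomv'

kxmzomv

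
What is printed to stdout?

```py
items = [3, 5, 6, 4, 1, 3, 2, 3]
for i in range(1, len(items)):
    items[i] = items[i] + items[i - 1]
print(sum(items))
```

135

i=1: items[1] = 5+3 = 8 → [3, 8, 6, 4, 1, 3, 2, 3]
i=2: items[2] = 6+8 = 14 → [3, 8, 14, 4, 1, 3, 2, 3]
i=3: items[3] = 4+14 = 18 → [3, 8, 14, 18, 1, 3, 2, 3]
i=4: items[4] = 1+18 = 19 → [3, 8, 14, 18, 19, 3, 2, 3]
i=5: items[5] = 3+19 = 22 → [3, 8, 14, 18, 19, 22, 2, 3]
i=6: items[6] = 2+22 = 24 → [3, 8, 14, 18, 19, 22, 24, 3]
i=7: items[7] = 3+24 = 27 → [3, 8, 14, 18, 19, 22, 24, 27]
sum = 135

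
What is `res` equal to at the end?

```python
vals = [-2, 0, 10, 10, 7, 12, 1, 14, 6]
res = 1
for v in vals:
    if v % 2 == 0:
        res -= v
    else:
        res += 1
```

v=-2: even, res = 1-(-2) = 3
v=0: even, res = 3-0 = 3
v=10: even, res = 3-10 = -7
v=10: even, res = (-7)-10 = -17
v=7: not even, res = (-17)+1 = -16
v=12: even, res = (-16)-12 = -28
v=1: not even, res = (-28)+1 = -27
v=14: even, res = (-27)-14 = -41
v=6: even, res = (-41)-6 = -47

-47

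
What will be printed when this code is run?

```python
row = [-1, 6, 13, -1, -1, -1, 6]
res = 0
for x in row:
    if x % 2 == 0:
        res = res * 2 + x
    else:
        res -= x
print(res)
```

x=-1: not even, res = 0-(-1) = 1
x=6: even, res = 1*2+6 = 8
x=13: not even, res = 8-13 = -5
x=-1: not even, res = (-5)-(-1) = -4
x=-1: not even, res = (-4)-(-1) = -3
x=-1: not even, res = (-3)-(-1) = -2
x=6: even, res = (-2)*2+6 = 2

2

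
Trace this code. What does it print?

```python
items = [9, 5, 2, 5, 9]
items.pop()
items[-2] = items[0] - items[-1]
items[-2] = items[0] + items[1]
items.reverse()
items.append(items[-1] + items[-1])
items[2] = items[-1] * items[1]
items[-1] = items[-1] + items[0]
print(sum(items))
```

303

pop() removes 9 → [9, 5, 2, 5]
items[-2] = items[0]-items[-1] = 9-5 = 4 → [9, 5, 4, 5]
items[-2] = items[0]+items[1] = 9+5 = 14 → [9, 5, 14, 5]
reverse → [5, 14, 5, 9]
append items[-1]+items[-1] = 9+9 = 18 → [5, 14, 5, 9, 18]
items[2] = items[-1]*items[1] = 18*14 = 252 → [5, 14, 252, 9, 18]
items[-1] = items[-1]+items[0] = 18+5 = 23 → [5, 14, 252, 9, 23]
sum = 303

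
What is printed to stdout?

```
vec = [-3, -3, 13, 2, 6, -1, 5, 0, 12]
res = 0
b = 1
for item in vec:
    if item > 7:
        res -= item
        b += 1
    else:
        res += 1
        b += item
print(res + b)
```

-9

item=-3: not >7, res = 0+1 = 1; b=-2
item=-3: not >7, res = 1+1 = 2; b=-5
item=13: >7, res = 2-13 = -11; b=-4
item=2: not >7, res = (-11)+1 = -10; b=-2
item=6: not >7, res = (-10)+1 = -9; b=4
item=-1: not >7, res = (-9)+1 = -8; b=3
item=5: not >7, res = (-8)+1 = -7; b=8
item=0: not >7, res = (-7)+1 = -6; b=8
item=12: >7, res = (-6)-12 = -18; b=9
res+b = (-18)+9 = -9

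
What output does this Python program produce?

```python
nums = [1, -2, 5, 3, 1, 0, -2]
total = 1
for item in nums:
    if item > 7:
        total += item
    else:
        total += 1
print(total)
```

8

item=1: not >7, total = 1+1 = 2
item=-2: not >7, total = 2+1 = 3
item=5: not >7, total = 3+1 = 4
item=3: not >7, total = 4+1 = 5
item=1: not >7, total = 5+1 = 6
item=0: not >7, total = 6+1 = 7
item=-2: not >7, total = 7+1 = 8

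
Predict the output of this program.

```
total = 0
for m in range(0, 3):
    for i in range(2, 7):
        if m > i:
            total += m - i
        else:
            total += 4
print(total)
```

m=0,i=2: not 0>2, total = 0+4 = 4
m=0,i=3: not 0>3, total = 4+4 = 8
m=0,i=4: not 0>4, total = 8+4 = 12
m=0,i=5: not 0>5, total = 12+4 = 16
m=0,i=6: not 0>6, total = 16+4 = 20
m=1,i=2: not 1>2, total = 20+4 = 24
m=1,i=3: not 1>3, total = 24+4 = 28
m=1,i=4: not 1>4, total = 28+4 = 32
m=1,i=5: not 1>5, total = 32+4 = 36
m=1,i=6: not 1>6, total = 36+4 = 40
m=2,i=2: not 2>2, total = 40+4 = 44
m=2,i=3: not 2>3, total = 44+4 = 48
m=2,i=4: not 2>4, total = 48+4 = 52
m=2,i=5: not 2>5, total = 52+4 = 56
m=2,i=6: not 2>6, total = 56+4 = 60

60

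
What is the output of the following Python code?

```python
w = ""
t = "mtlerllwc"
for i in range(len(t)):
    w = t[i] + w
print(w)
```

cwllreltm

i=0: prepend 'm' → 'm'
i=1: prepend 't' → 'tm'
i=2: prepend 'l' → 'ltm'
i=3: prepend 'e' → 'eltm'
i=4: prepend 'r' → 'reltm'
i=5: prepend 'l' → 'lreltm'
i=6: prepend 'l' → 'llreltm'
i=7: prepend 'w' → 'wllreltm'
i=8: prepend 'c' → 'cwllreltm'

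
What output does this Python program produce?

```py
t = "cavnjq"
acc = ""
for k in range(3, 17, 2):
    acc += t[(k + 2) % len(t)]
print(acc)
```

qanqanq

k=3: add t[5]='q' → 'q'
k=5: add t[1]='a' → 'qa'
k=7: add t[3]='n' → 'qan'
k=9: add t[5]='q' → 'qanq'
k=11: add t[1]='a' → 'qanqa'
k=13: add t[3]='n' → 'qanqan'
k=15: add t[5]='q' → 'qanqanq'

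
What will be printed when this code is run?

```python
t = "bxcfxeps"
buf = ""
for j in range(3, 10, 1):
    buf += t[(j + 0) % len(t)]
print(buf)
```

j=3: add t[3]='f' → 'f'
j=4: add t[4]='x' → 'fx'
j=5: add t[5]='e' → 'fxe'
j=6: add t[6]='p' → 'fxep'
j=7: add t[7]='s' → 'fxeps'
j=8: add t[0]='b' → 'fxepsb'
j=9: add t[1]='x' → 'fxepsbx'

fxepsbx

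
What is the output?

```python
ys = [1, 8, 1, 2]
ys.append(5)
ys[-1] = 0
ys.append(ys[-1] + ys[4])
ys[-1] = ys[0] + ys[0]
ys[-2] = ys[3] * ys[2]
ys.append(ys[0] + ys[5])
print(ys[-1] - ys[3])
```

append 5 → [1, 8, 1, 2, 5]
ys[-1] = 0 → [1, 8, 1, 2, 0]
append ys[-1]+ys[4] = 0+0 = 0 → [1, 8, 1, 2, 0, 0]
ys[-1] = ys[0]+ys[0] = 1+1 = 2 → [1, 8, 1, 2, 0, 2]
ys[-2] = ys[3]*ys[2] = 2*1 = 2 → [1, 8, 1, 2, 2, 2]
append ys[0]+ys[5] = 1+2 = 3 → [1, 8, 1, 2, 2, 2, 3]
ys[-1]-ys[3] = 3-2 = 1

1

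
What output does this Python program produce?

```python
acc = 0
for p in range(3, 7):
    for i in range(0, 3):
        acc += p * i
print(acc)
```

p=3,i=0: acc = 0+0 = 0
p=3,i=1: acc = 0+3 = 3
p=3,i=2: acc = 3+6 = 9
p=4,i=0: acc = 9+0 = 9
p=4,i=1: acc = 9+4 = 13
p=4,i=2: acc = 13+8 = 21
p=5,i=0: acc = 21+0 = 21
p=5,i=1: acc = 21+5 = 26
p=5,i=2: acc = 26+10 = 36
p=6,i=0: acc = 36+0 = 36
p=6,i=1: acc = 36+6 = 42
p=6,i=2: acc = 42+12 = 54

54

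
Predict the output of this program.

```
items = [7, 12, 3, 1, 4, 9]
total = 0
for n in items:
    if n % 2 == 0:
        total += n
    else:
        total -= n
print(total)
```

-4

n=7: not even, total = 0-7 = -7
n=12: even, total = (-7)+12 = 5
n=3: not even, total = 5-3 = 2
n=1: not even, total = 2-1 = 1
n=4: even, total = 1+4 = 5
n=9: not even, total = 5-9 = -4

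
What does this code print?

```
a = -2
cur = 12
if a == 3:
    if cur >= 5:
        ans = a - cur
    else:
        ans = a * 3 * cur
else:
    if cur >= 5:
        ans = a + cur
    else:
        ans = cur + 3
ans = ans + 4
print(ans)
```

a=-2, cur=12
a == 3 is False; cur >= 5 is True
→ ans = a + cur = 10
ans = 10+4 = 14

14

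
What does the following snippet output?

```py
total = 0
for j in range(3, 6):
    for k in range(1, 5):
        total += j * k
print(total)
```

j=3,k=1: total = 0+3 = 3
j=3,k=2: total = 3+6 = 9
j=3,k=3: total = 9+9 = 18
j=3,k=4: total = 18+12 = 30
j=4,k=1: total = 30+4 = 34
j=4,k=2: total = 34+8 = 42
j=4,k=3: total = 42+12 = 54
j=4,k=4: total = 54+16 = 70
j=5,k=1: total = 70+5 = 75
j=5,k=2: total = 75+10 = 85
j=5,k=3: total = 85+15 = 100
j=5,k=4: total = 100+20 = 120

120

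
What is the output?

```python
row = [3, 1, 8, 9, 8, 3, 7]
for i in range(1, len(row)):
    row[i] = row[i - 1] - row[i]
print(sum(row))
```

-98

i=1: row[1] = 3-1 = 2 → [3, 2, 8, 9, 8, 3, 7]
i=2: row[2] = 2-8 = -6 → [3, 2, -6, 9, 8, 3, 7]
i=3: row[3] = (-6)-9 = -15 → [3, 2, -6, -15, 8, 3, 7]
i=4: row[4] = (-15)-8 = -23 → [3, 2, -6, -15, -23, 3, 7]
i=5: row[5] = (-23)-3 = -26 → [3, 2, -6, -15, -23, -26, 7]
i=6: row[6] = (-26)-7 = -33 → [3, 2, -6, -15, -23, -26, -33]
sum = -98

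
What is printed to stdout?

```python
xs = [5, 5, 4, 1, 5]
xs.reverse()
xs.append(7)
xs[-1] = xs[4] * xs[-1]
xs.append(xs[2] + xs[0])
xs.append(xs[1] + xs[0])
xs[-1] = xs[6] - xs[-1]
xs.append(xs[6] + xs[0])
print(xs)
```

[5, 1, 4, 5, 5, 35, 9, 3, 14]

reverse → [5, 1, 4, 5, 5]
append 7 → [5, 1, 4, 5, 5, 7]
xs[-1] = xs[4]*xs[-1] = 5*7 = 35 → [5, 1, 4, 5, 5, 35]
append xs[2]+xs[0] = 4+5 = 9 → [5, 1, 4, 5, 5, 35, 9]
append xs[1]+xs[0] = 1+5 = 6 → [5, 1, 4, 5, 5, 35, 9, 6]
xs[-1] = xs[6]-xs[-1] = 9-6 = 3 → [5, 1, 4, 5, 5, 35, 9, 3]
append xs[6]+xs[0] = 9+5 = 14 → [5, 1, 4, 5, 5, 35, 9, 3, 14]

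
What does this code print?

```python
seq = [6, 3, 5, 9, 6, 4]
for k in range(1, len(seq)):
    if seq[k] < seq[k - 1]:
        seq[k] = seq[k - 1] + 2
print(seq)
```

k=1: 3<6, seq[1] = 6+2 = 8 → [6, 8, 5, 9, 6, 4]
k=2: 5<8, seq[2] = 8+2 = 10 → [6, 8, 10, 9, 6, 4]
k=3: 9<10, seq[3] = 10+2 = 12 → [6, 8, 10, 12, 6, 4]
k=4: 6<12, seq[4] = 12+2 = 14 → [6, 8, 10, 12, 14, 4]
k=5: 4<14, seq[5] = 14+2 = 16 → [6, 8, 10, 12, 14, 16]

[6, 8, 10, 12, 14, 16]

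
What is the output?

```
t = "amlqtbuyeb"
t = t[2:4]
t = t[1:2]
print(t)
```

q

slice [2:4] → 'lq'
slice [1:2] → 'q'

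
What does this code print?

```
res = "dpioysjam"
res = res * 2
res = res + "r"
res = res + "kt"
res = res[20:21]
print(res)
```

repeat ×2 → 'dpioysjamdpioysjam'
+ 'r' → 'dpioysjamdpioysjamr'
+ 'kt' → 'dpioysjamdpioysjamrkt'
slice [20:21] → 't'

t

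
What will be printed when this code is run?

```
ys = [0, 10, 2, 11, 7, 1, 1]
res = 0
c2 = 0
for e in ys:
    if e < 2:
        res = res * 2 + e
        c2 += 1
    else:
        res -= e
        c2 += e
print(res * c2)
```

-3861

e=0: <2, res = 0*2+0 = 0; c2=1
e=10: not <2, res = 0-10 = -10; c2=11
e=2: not <2, res = (-10)-2 = -12; c2=13
e=11: not <2, res = (-12)-11 = -23; c2=24
e=7: not <2, res = (-23)-7 = -30; c2=31
e=1: <2, res = (-30)*2+1 = -59; c2=32
e=1: <2, res = (-59)*2+1 = -117; c2=33
res*c2 = (-117)*33 = -3861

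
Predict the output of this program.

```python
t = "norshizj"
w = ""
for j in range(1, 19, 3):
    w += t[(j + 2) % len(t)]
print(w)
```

j=1: add t[3]='s' → 's'
j=4: add t[6]='z' → 'sz'
j=7: add t[1]='o' → 'szo'
j=10: add t[4]='h' → 'szoh'
j=13: add t[7]='j' → 'szohj'
j=16: add t[2]='r' → 'szohjr'

szohjr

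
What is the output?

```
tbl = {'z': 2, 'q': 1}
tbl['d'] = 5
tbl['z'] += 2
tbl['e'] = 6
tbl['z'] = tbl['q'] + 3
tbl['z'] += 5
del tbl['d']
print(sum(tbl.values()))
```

tbl['d'] = 5 → {'z': 2, 'q': 1, 'd': 5}
tbl['z'] = 2+2 = 4 → {'z': 4, 'q': 1, 'd': 5}
tbl['e'] = 6 → {'z': 4, 'q': 1, 'd': 5, 'e': 6}
tbl['z'] = tbl['q']+3 = 4 → {'z': 4, 'q': 1, 'd': 5, 'e': 6}
tbl['z'] = 4+5 = 9 → {'z': 9, 'q': 1, 'd': 5, 'e': 6}
del 'd' → {'z': 9, 'q': 1, 'e': 6}
sum of values = 16

16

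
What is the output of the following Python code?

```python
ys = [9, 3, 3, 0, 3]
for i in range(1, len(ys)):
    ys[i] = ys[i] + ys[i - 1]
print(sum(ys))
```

69

i=1: ys[1] = 3+9 = 12 → [9, 12, 3, 0, 3]
i=2: ys[2] = 3+12 = 15 → [9, 12, 15, 0, 3]
i=3: ys[3] = 0+15 = 15 → [9, 12, 15, 15, 3]
i=4: ys[4] = 3+15 = 18 → [9, 12, 15, 15, 18]
sum = 69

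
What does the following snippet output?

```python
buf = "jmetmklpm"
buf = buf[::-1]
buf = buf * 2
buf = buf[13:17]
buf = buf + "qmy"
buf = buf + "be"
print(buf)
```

mtemqmybe

reverse → 'mplkmtemj'
repeat ×2 → 'mplkmtemjmplkmtemj'
slice [13:17] → 'mtem'
+ 'qmy' → 'mtemqmy'
+ 'be' → 'mtemqmybe'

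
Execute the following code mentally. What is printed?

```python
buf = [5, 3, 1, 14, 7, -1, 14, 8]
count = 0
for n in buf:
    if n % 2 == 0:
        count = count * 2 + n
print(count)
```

92

n=5: not even
n=3: not even
n=1: not even
n=14: even, count = 0*2+14 = 14
n=7: not even
n=-1: not even
n=14: even, count = 14*2+14 = 42
n=8: even, count = 42*2+8 = 92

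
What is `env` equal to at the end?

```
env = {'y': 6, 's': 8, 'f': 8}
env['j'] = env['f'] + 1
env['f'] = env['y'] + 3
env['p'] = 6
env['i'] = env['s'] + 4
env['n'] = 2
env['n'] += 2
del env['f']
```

{'y': 6, 's': 8, 'j': 9, 'p': 6, 'i': 12, 'n': 4}

env['j'] = env['f']+1 = 9 → {'y': 6, 's': 8, 'f': 8, 'j': 9}
env['f'] = env['y']+3 = 9 → {'y': 6, 's': 8, 'f': 9, 'j': 9}
env['p'] = 6 → {'y': 6, 's': 8, 'f': 9, 'j': 9, 'p': 6}
env['i'] = env['s']+4 = 12 → {'y': 6, 's': 8, 'f': 9, 'j': 9, 'p': 6, 'i': 12}
env['n'] = 2 → {'y': 6, 's': 8, 'f': 9, 'j': 9, 'p': 6, 'i': 12, 'n': 2}
env['n'] = 2+2 = 4 → {'y': 6, 's': 8, 'f': 9, 'j': 9, 'p': 6, 'i': 12, 'n': 4}
del 'f' → {'y': 6, 's': 8, 'j': 9, 'p': 6, 'i': 12, 'n': 4}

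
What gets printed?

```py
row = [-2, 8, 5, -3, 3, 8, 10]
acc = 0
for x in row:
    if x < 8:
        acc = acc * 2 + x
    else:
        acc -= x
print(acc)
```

-81

x=-2: <8, acc = 0*2+(-2) = -2
x=8: not <8, acc = (-2)-8 = -10
x=5: <8, acc = (-10)*2+5 = -15
x=-3: <8, acc = (-15)*2+(-3) = -33
x=3: <8, acc = (-33)*2+3 = -63
x=8: not <8, acc = (-63)-8 = -71
x=10: not <8, acc = (-71)-10 = -81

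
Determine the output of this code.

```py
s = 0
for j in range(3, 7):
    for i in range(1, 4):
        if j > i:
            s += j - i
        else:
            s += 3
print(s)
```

j=3,i=1: 3>1, s = 0+2 = 2
j=3,i=2: 3>2, s = 2+1 = 3
j=3,i=3: not 3>3, s = 3+3 = 6
j=4,i=1: 4>1, s = 6+3 = 9
j=4,i=2: 4>2, s = 9+2 = 11
j=4,i=3: 4>3, s = 11+1 = 12
j=5,i=1: 5>1, s = 12+4 = 16
j=5,i=2: 5>2, s = 16+3 = 19
j=5,i=3: 5>3, s = 19+2 = 21
j=6,i=1: 6>1, s = 21+5 = 26
j=6,i=2: 6>2, s = 26+4 = 30
j=6,i=3: 6>3, s = 30+3 = 33

33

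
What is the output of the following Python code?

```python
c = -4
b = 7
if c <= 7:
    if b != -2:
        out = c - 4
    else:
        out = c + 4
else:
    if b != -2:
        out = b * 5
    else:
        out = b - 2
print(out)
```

-8

c=-4, b=7
c <= 7 is True; b != -2 is True
→ out = c - 4 = -8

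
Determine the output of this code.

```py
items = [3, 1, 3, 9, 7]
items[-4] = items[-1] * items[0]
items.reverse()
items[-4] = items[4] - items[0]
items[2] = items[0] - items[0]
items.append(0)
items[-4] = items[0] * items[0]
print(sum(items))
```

items[-4] = items[-1]*items[0] = 7*3 = 21 → [3, 21, 3, 9, 7]
reverse → [7, 9, 3, 21, 3]
items[-4] = items[4]-items[0] = 3-7 = -4 → [7, -4, 3, 21, 3]
items[2] = items[0]-items[0] = 7-7 = 0 → [7, -4, 0, 21, 3]
append 0 → [7, -4, 0, 21, 3, 0]
items[-4] = items[0]*items[0] = 7*7 = 49 → [7, -4, 49, 21, 3, 0]
sum = 76

76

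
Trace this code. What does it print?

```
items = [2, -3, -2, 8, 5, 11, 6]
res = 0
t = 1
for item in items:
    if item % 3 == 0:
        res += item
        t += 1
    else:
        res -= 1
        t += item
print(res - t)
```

-29

item=2: not %3==0, res = 0-1 = -1; t=3
item=-3: %3==0, res = (-1)+(-3) = -4; t=4
item=-2: not %3==0, res = (-4)-1 = -5; t=2
item=8: not %3==0, res = (-5)-1 = -6; t=10
item=5: not %3==0, res = (-6)-1 = -7; t=15
item=11: not %3==0, res = (-7)-1 = -8; t=26
item=6: %3==0, res = (-8)+6 = -2; t=27
res-t = (-2)-27 = -29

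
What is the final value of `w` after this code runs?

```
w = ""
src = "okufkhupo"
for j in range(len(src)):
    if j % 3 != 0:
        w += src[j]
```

j=0: skip
j=1: add 'k' → 'k'
j=2: add 'u' → 'ku'
j=3: skip
j=4: add 'k' → 'kuk'
j=5: add 'h' → 'kukh'
j=6: skip
j=7: add 'p' → 'kukhp'
j=8: add 'o' → 'kukhpo'

'kukhpo'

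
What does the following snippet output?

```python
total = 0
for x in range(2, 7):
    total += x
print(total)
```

20

x=2: total = 0+2 = 2
x=3: total = 2+3 = 5
x=4: total = 5+4 = 9
x=5: total = 9+5 = 14
x=6: total = 14+6 = 20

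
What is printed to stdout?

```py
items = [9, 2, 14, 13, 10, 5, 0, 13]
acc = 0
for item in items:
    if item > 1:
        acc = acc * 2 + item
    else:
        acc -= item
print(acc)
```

item=9: >1, acc = 0*2+9 = 9
item=2: >1, acc = 9*2+2 = 20
item=14: >1, acc = 20*2+14 = 54
item=13: >1, acc = 54*2+13 = 121
item=10: >1, acc = 121*2+10 = 252
item=5: >1, acc = 252*2+5 = 509
item=0: not >1, acc = 509-0 = 509
item=13: >1, acc = 509*2+13 = 1031

1031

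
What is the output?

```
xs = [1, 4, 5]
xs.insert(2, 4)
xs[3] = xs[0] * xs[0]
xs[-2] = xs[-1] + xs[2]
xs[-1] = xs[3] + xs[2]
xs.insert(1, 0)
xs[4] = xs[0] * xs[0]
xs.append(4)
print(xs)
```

[1, 0, 4, 5, 1, 4]

insert 4 at 2 → [1, 4, 4, 5]
xs[3] = xs[0]*xs[0] = 1*1 = 1 → [1, 4, 4, 1]
xs[-2] = xs[-1]+xs[2] = 1+4 = 5 → [1, 4, 5, 1]
xs[-1] = xs[3]+xs[2] = 1+5 = 6 → [1, 4, 5, 6]
insert 0 at 1 → [1, 0, 4, 5, 6]
xs[4] = xs[0]*xs[0] = 1*1 = 1 → [1, 0, 4, 5, 1]
append 4 → [1, 0, 4, 5, 1, 4]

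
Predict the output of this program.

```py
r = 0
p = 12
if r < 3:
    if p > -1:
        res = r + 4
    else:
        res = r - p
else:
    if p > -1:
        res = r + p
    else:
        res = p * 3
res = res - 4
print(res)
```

0

r=0, p=12
r < 3 is True; p > -1 is True
→ res = r + 4 = 4
res = 4-4 = 0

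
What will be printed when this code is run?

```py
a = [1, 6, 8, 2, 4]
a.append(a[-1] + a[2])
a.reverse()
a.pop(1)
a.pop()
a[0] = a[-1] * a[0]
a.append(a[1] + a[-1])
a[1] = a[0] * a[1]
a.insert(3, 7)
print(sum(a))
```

append a[-1]+a[2] = 4+8 = 12 → [1, 6, 8, 2, 4, 12]
reverse → [12, 4, 2, 8, 6, 1]
pop(1) removes 4 → [12, 2, 8, 6, 1]
pop() removes 1 → [12, 2, 8, 6]
a[0] = a[-1]*a[0] = 6*12 = 72 → [72, 2, 8, 6]
append a[1]+a[-1] = 2+6 = 8 → [72, 2, 8, 6, 8]
a[1] = a[0]*a[1] = 72*2 = 144 → [72, 144, 8, 6, 8]
insert 7 at 3 → [72, 144, 8, 7, 6, 8]
sum = 245

245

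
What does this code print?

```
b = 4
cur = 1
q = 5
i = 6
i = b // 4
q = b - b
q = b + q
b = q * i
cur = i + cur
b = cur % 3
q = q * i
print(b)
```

i = 4//4 = 1
q = 4-4 = 0
q = 4+0 = 4
b = 4*1 = 4
cur = 1+1 = 2
b = 2%3 = 2
q = 4*1 = 4

2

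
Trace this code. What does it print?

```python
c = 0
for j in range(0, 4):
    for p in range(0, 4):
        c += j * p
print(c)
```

36

j=0,p=0: c = 0+0 = 0
j=0,p=1: c = 0+0 = 0
j=0,p=2: c = 0+0 = 0
j=0,p=3: c = 0+0 = 0
j=1,p=0: c = 0+0 = 0
j=1,p=1: c = 0+1 = 1
j=1,p=2: c = 1+2 = 3
j=1,p=3: c = 3+3 = 6
j=2,p=0: c = 6+0 = 6
j=2,p=1: c = 6+2 = 8
j=2,p=2: c = 8+4 = 12
j=2,p=3: c = 12+6 = 18
j=3,p=0: c = 18+0 = 18
j=3,p=1: c = 18+3 = 21
j=3,p=2: c = 21+6 = 27
j=3,p=3: c = 27+9 = 36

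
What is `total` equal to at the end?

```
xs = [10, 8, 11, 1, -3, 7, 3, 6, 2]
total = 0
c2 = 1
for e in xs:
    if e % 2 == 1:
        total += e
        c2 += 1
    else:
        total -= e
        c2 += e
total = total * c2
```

e=10: not odd, total = 0-10 = -10; c2=11
e=8: not odd, total = (-10)-8 = -18; c2=19
e=11: odd, total = (-18)+11 = -7; c2=20
e=1: odd, total = (-7)+1 = -6; c2=21
e=-3: odd, total = (-6)+(-3) = -9; c2=22
e=7: odd, total = (-9)+7 = -2; c2=23
e=3: odd, total = (-2)+3 = 1; c2=24
e=6: not odd, total = 1-6 = -5; c2=30
e=2: not odd, total = (-5)-2 = -7; c2=32
total*c2 = (-7)*32 = -224

-224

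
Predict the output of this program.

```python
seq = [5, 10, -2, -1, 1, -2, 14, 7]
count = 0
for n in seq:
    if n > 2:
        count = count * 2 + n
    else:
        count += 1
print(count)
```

n=5: >2, count = 0*2+5 = 5
n=10: >2, count = 5*2+10 = 20
n=-2: not >2, count = 20+1 = 21
n=-1: not >2, count = 21+1 = 22
n=1: not >2, count = 22+1 = 23
n=-2: not >2, count = 23+1 = 24
n=14: >2, count = 24*2+14 = 62
n=7: >2, count = 62*2+7 = 131

131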